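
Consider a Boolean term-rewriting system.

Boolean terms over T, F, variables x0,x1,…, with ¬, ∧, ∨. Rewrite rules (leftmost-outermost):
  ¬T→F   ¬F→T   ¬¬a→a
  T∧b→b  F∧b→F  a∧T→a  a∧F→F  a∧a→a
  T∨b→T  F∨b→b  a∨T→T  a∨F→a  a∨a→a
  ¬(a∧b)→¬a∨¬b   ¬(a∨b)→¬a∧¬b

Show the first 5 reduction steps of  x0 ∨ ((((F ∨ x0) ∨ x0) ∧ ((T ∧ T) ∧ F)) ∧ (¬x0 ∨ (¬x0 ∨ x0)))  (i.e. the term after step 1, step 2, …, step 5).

  start: x0 ∨ ((((F ∨ x0) ∨ x0) ∧ ((T ∧ T) ∧ F)) ∧ (¬x0 ∨ (¬x0 ∨ x0)))
  step 1: x0 ∨ (((x0 ∨ x0) ∧ ((T ∧ T) ∧ F)) ∧ (¬x0 ∨ (¬x0 ∨ x0)))
  step 2: x0 ∨ ((x0 ∧ ((T ∧ T) ∧ F)) ∧ (¬x0 ∨ (¬x0 ∨ x0)))
  step 3: x0 ∨ ((x0 ∧ F) ∧ (¬x0 ∨ (¬x0 ∨ x0)))
  step 4: x0 ∨ (F ∧ (¬x0 ∨ (¬x0 ∨ x0)))
  step 5: x0 ∨ F

Answer: after 5 steps: x0 ∨ F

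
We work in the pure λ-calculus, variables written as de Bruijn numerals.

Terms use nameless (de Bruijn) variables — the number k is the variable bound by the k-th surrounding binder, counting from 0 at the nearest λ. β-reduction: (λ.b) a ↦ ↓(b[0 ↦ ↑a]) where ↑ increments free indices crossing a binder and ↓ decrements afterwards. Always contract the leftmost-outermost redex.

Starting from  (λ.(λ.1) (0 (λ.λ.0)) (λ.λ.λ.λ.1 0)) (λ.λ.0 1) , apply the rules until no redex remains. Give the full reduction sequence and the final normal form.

Answer: normal form = λ.0 (λ.λ.λ.λ.1 0)  (in 3 steps)

Working:
  start: (λ.(λ.1) (0 (λ.λ.0)) (λ.λ.λ.λ.1 0)) (λ.λ.0 1)
  step 1: (λ.λ.λ.0 1) ((λ.λ.0 1) (λ.λ.0)) (λ.λ.λ.λ.1 0)
  step 2: (λ.λ.0 1) (λ.λ.λ.λ.1 0)
  step 3: λ.0 (λ.λ.λ.λ.1 0)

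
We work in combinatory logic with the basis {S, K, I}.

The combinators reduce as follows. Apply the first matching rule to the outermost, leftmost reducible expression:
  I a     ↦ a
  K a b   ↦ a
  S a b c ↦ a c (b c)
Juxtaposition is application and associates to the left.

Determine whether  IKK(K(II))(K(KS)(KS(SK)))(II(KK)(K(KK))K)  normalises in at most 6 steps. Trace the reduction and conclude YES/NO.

  start: IKK(K(II))(K(KS)(KS(SK)))(II(KK)(K(KK))K)
  step 1: KK(K(II))(K(KS)(KS(SK)))(II(KK)(K(KK))K)
  step 2: K(K(KS)(KS(SK)))(II(KK)(K(KK))K)
  step 3: K(KS)(KS(SK))
  step 4: KS

Answer: YES — reaches normal form KS in 4 ≤ 6 steps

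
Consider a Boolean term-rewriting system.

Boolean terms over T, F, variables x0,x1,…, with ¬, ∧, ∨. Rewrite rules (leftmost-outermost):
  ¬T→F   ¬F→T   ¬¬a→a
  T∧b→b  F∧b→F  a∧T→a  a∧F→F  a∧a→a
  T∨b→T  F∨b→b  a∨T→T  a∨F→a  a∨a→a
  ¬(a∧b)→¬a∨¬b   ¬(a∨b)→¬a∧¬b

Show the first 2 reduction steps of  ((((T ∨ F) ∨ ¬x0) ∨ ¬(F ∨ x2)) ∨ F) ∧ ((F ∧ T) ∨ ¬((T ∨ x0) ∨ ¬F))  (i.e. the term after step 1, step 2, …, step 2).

  start: ((((T ∨ F) ∨ ¬x0) ∨ ¬(F ∨ x2)) ∨ F) ∧ ((F ∧ T) ∨ ¬((T ∨ x0) ∨ ¬F))
  step 1: (((T ∨ F) ∨ ¬x0) ∨ ¬(F ∨ x2)) ∧ ((F ∧ T) ∨ ¬((T ∨ x0) ∨ ¬F))
  step 2: ((T ∨ ¬x0) ∨ ¬(F ∨ x2)) ∧ ((F ∧ T) ∨ ¬((T ∨ x0) ∨ ¬F))

Answer: after 2 steps: ((T ∨ ¬x0) ∨ ¬(F ∨ x2)) ∧ ((F ∧ T) ∨ ¬((T ∨ x0) ∨ ¬F))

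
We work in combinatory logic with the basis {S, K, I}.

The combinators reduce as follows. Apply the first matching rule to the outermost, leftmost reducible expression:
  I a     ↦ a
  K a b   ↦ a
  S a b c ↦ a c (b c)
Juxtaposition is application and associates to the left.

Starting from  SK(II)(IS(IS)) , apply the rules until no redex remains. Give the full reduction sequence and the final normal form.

Answer: normal form = SS  (in 4 steps)

Reduction:
  start: SK(II)(IS(IS))
  [1] K(IS(IS))(II(IS(IS)))
  [2] IS(IS)
  [3] S(IS)
  [4] SS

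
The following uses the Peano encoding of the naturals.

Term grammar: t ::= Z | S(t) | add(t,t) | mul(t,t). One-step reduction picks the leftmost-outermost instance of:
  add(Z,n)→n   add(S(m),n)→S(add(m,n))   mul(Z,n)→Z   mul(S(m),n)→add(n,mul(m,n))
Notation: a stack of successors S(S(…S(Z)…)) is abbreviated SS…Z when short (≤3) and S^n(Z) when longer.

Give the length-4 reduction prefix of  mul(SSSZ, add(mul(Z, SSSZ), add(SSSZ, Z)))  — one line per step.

Answer: after 4 steps: add(S(add(SSZ, Z)), mul(SSZ, add(mul(Z, SSSZ), add(SSSZ, Z))))

Working:
  start: mul(SSSZ, add(mul(Z, SSSZ), add(SSSZ, Z)))
  →1  add(add(mul(Z, SSSZ), add(SSSZ, Z)), mul(SSZ, add(mul(Z, SSSZ), add(SSSZ, Z))))
  →2  add(add(Z, add(SSSZ, Z)), mul(SSZ, add(mul(Z, SSSZ), add(SSSZ, Z))))
  →3  add(add(SSSZ, Z), mul(SSZ, add(mul(Z, SSSZ), add(SSSZ, Z))))
  →4  add(S(add(SSZ, Z)), mul(SSZ, add(mul(Z, SSSZ), add(SSSZ, Z))))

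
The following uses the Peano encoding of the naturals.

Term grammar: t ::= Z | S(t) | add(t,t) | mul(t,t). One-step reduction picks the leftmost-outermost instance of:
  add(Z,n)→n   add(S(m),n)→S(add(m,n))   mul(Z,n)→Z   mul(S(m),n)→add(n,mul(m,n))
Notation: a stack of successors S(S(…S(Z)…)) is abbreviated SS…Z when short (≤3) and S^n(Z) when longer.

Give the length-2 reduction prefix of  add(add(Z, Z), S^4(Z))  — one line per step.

Answer: after 2 steps: S^4(Z)

Reduction:
  start: add(add(Z, Z), S^4(Z))
  [1] add(Z, S^4(Z))
  [2] S^4(Z)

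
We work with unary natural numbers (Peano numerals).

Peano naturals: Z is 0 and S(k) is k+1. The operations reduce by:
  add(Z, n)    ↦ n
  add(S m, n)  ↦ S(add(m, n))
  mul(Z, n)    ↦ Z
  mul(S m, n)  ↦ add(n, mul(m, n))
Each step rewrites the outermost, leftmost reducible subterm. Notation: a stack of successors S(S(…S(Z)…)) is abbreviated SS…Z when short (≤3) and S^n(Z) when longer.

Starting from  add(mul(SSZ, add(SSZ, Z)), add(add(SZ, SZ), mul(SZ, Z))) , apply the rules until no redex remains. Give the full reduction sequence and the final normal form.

Answer: normal form = S^6(Z)  (in 28 steps)

Reduction:
  start: add(mul(SSZ, add(SSZ, Z)), add(add(SZ, SZ), mul(SZ, Z)))
  →1  add(add(add(SSZ, Z), mul(SZ, add(SSZ, Z))), add(add(SZ, SZ), mul(SZ, Z)))
  →2  add(add(S(add(SZ, Z)), mul(SZ, add(SSZ, Z))), add(add(SZ, SZ), mul(SZ, Z)))
  →3  add(S(add(add(SZ, Z), mul(SZ, add(SSZ, Z)))), add(add(SZ, SZ), mul(SZ, Z)))
  →4  S(add(add(add(SZ, Z), mul(SZ, add(SSZ, Z))), add(add(SZ, SZ), mul(SZ, Z))))
  →5  S(add(add(S(add(Z, Z)), mul(SZ, add(SSZ, Z))), add(add(SZ, SZ), mul(SZ, Z))))
  →6  S(add(S(add(add(Z, Z), mul(SZ, add(SSZ, Z)))), add(add(SZ, SZ), mul(SZ, Z))))
  →7  S(S(add(add(add(Z, Z), mul(SZ, add(SSZ, Z))), add(add(SZ, SZ), mul(SZ, Z)))))
  →8  S(S(add(add(Z, mul(SZ, add(SSZ, Z))), add(add(SZ, SZ), mul(SZ, Z)))))
  →9  S(S(add(mul(SZ, add(SSZ, Z)), add(add(SZ, SZ), mul(SZ, Z)))))
  →10  S(S(add(add(add(SSZ, Z), mul(Z, add(SSZ, Z))), add(add(SZ, SZ), mul(SZ, Z)))))
  →11  S(S(add(add(S(add(SZ, Z)), mul(Z, add(SSZ, Z))), add(add(SZ, SZ), mul(SZ, Z)))))
  →12  S(S(add(S(add(add(SZ, Z), mul(Z, add(SSZ, Z)))), add(add(SZ, SZ), mul(SZ, Z)))))
  →13  S(S(S(add(add(add(SZ, Z), mul(Z, add(SSZ, Z))), add(add(SZ, SZ), mul(SZ, Z))))))
  →14  S(S(S(add(add(S(add(Z, Z)), mul(Z, add(SSZ, Z))), add(add(SZ, SZ), mul(SZ, Z))))))
  →15  S(S(S(add(S(add(add(Z, Z), mul(Z, add(SSZ, Z)))), add(add(SZ, SZ), mul(SZ, Z))))))
  →16  S(S(S(S(add(add(add(Z, Z), mul(Z, add(SSZ, Z))), add(add(SZ, SZ), mul(SZ, Z)))))))
  →17  S(S(S(S(add(add(Z, mul(Z, add(SSZ, Z))), add(add(SZ, SZ), mul(SZ, Z)))))))
  →18  S(S(S(S(add(mul(Z, add(SSZ, Z)), add(add(SZ, SZ), mul(SZ, Z)))))))
  →19  S(S(S(S(add(Z, add(add(SZ, SZ), mul(SZ, Z)))))))
  →20  S(S(S(S(add(add(SZ, SZ), mul(SZ, Z))))))
  →21  S(S(S(S(add(S(add(Z, SZ)), mul(SZ, Z))))))
  →22  S(S(S(S(S(add(add(Z, SZ), mul(SZ, Z)))))))
  →23  S(S(S(S(S(add(SZ, mul(SZ, Z)))))))
  →24  S(S(S(S(S(S(add(Z, mul(SZ, Z))))))))
  →25  S(S(S(S(S(S(mul(SZ, Z)))))))
  →26  S(S(S(S(S(S(add(Z, mul(Z, Z))))))))
  →27  S(S(S(S(S(S(mul(Z, Z)))))))
  →28  S^6(Z)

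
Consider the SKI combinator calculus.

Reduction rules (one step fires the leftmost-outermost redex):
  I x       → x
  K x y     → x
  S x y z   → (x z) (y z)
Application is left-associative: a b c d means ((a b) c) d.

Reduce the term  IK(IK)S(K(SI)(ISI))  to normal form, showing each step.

  start: IK(IK)S(K(SI)(ISI))
  step 1: K(IK)S(K(SI)(ISI))
  step 2: IK(K(SI)(ISI))
  step 3: K(K(SI)(ISI))
  step 4: K(SI)

Answer: normal form = K(SI)  (in 4 steps)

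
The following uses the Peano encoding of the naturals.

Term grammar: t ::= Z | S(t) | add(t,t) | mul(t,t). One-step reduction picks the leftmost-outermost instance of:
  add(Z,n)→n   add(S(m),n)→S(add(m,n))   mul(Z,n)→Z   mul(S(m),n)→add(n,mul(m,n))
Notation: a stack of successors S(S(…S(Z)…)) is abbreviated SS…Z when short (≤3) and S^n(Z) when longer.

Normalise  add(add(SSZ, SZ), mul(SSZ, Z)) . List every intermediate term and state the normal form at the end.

Answer: normal form = SSSZ  (in 12 steps)

Reduction:
  start: add(add(SSZ, SZ), mul(SSZ, Z))
  →1  add(S(add(SZ, SZ)), mul(SSZ, Z))
  →2  S(add(add(SZ, SZ), mul(SSZ, Z)))
  →3  S(add(S(add(Z, SZ)), mul(SSZ, Z)))
  →4  S(S(add(add(Z, SZ), mul(SSZ, Z))))
  →5  S(S(add(SZ, mul(SSZ, Z))))
  →6  S(S(S(add(Z, mul(SSZ, Z)))))
  →7  S(S(S(mul(SSZ, Z))))
  →8  S(S(S(add(Z, mul(SZ, Z)))))
  →9  S(S(S(mul(SZ, Z))))
  →10  S(S(S(add(Z, mul(Z, Z)))))
  →11  S(S(S(mul(Z, Z))))
  →12  SSSZ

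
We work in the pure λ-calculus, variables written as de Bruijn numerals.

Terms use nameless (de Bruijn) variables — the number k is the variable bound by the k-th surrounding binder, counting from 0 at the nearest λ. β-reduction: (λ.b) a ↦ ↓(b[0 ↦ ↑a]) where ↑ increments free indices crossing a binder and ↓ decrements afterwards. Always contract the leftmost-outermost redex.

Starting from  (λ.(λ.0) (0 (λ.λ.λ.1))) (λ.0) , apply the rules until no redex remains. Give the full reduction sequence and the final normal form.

Answer: normal form = λ.λ.λ.1  (in 3 steps)

Derivation:
  start: (λ.(λ.0) (0 (λ.λ.λ.1))) (λ.0)
  [1] (λ.0) ((λ.0) (λ.λ.λ.1))
  [2] (λ.0) (λ.λ.λ.1)
  [3] λ.λ.λ.1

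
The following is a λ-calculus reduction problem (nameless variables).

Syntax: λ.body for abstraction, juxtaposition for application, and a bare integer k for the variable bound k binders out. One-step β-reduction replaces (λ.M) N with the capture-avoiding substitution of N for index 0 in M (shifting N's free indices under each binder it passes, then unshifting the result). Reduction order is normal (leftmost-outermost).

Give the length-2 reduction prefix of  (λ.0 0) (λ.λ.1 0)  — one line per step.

  start: (λ.0 0) (λ.λ.1 0)
  →1  (λ.λ.1 0) (λ.λ.1 0)
  →2  λ.(λ.λ.1 0) 0

Answer: after 2 steps: λ.(λ.λ.1 0) 0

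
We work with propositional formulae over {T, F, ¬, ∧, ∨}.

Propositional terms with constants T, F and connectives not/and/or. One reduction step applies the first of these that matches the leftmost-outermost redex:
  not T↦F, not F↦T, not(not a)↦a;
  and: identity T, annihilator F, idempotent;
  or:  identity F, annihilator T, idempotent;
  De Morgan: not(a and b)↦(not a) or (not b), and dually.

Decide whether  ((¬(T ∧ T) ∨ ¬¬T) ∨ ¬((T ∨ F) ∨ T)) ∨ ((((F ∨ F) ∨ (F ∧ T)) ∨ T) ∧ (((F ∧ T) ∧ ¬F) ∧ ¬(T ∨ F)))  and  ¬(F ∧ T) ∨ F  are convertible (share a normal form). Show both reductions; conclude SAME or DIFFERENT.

Answer: SAME — A ⇓ T, B ⇓ T

Working:
Term A:
  start: ((¬(T ∧ T) ∨ ¬¬T) ∨ ¬((T ∨ F) ∨ T)) ∨ ((((F ∨ F) ∨ (F ∧ T)) ∨ T) ∧ (((F ∧ T) ∧ ¬F) ∧ ¬(T ∨ F)))
  step 1: (((¬T ∨ ¬T) ∨ ¬¬T) ∨ ¬((T ∨ F) ∨ T)) ∨ ((((F ∨ F) ∨ (F ∧ T)) ∨ T) ∧ (((F ∧ T) ∧ ¬F) ∧ ¬(T ∨ F)))
  step 2: ((¬T ∨ ¬¬T) ∨ ¬((T ∨ F) ∨ T)) ∨ ((((F ∨ F) ∨ (F ∧ T)) ∨ T) ∧ (((F ∧ T) ∧ ¬F) ∧ ¬(T ∨ F)))
  step 3: ((F ∨ ¬¬T) ∨ ¬((T ∨ F) ∨ T)) ∨ ((((F ∨ F) ∨ (F ∧ T)) ∨ T) ∧ (((F ∧ T) ∧ ¬F) ∧ ¬(T ∨ F)))
  step 4: (¬¬T ∨ ¬((T ∨ F) ∨ T)) ∨ ((((F ∨ F) ∨ (F ∧ T)) ∨ T) ∧ (((F ∧ T) ∧ ¬F) ∧ ¬(T ∨ F)))
  step 5: (T ∨ ¬((T ∨ F) ∨ T)) ∨ ((((F ∨ F) ∨ (F ∧ T)) ∨ T) ∧ (((F ∧ T) ∧ ¬F) ∧ ¬(T ∨ F)))
  step 6: T ∨ ((((F ∨ F) ∨ (F ∧ T)) ∨ T) ∧ (((F ∧ T) ∧ ¬F) ∧ ¬(T ∨ F)))
  step 7: T

Term B:
  start: ¬(F ∧ T) ∨ F
  step 1: ¬(F ∧ T)
  step 2: ¬F ∨ ¬T
  step 3: T ∨ ¬T
  step 4: T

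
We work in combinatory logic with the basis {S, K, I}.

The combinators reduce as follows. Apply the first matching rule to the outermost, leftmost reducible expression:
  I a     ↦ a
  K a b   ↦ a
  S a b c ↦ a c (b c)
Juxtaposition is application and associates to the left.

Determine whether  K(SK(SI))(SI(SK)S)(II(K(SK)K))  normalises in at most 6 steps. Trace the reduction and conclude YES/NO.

Answer: YES — reaches normal form SK in 6 ≤ 6 steps

Derivation:
  start: K(SK(SI))(SI(SK)S)(II(K(SK)K))
  →1  SK(SI)(II(K(SK)K))
  →2  K(II(K(SK)K))(SI(II(K(SK)K)))
  →3  II(K(SK)K)
  →4  I(K(SK)K)
  →5  K(SK)K
  →6  SK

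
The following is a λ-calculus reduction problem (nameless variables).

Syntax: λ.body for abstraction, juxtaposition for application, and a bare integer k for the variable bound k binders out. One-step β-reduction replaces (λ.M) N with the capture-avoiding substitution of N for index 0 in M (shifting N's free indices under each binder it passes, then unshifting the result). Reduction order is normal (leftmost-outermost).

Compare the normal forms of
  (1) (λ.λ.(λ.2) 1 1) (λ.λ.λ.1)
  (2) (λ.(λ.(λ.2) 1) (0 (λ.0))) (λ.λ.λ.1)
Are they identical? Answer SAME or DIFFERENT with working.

Answer: SAME — A ⇓ λ.λ.λ.1, B ⇓ λ.λ.λ.1

Reduction:
Term A:
  start: (λ.λ.(λ.2) 1 1) (λ.λ.λ.1)
  step 1: λ.(λ.λ.λ.λ.1) (λ.λ.λ.1) (λ.λ.λ.1)
  step 2: λ.(λ.λ.λ.1) (λ.λ.λ.1)
  step 3: λ.λ.λ.1

Term B:
  start: (λ.(λ.(λ.2) 1) (0 (λ.0))) (λ.λ.λ.1)
  step 1: (λ.(λ.λ.λ.λ.1) (λ.λ.λ.1)) ((λ.λ.λ.1) (λ.0))
  step 2: (λ.λ.λ.λ.1) (λ.λ.λ.1)
  step 3: λ.λ.λ.1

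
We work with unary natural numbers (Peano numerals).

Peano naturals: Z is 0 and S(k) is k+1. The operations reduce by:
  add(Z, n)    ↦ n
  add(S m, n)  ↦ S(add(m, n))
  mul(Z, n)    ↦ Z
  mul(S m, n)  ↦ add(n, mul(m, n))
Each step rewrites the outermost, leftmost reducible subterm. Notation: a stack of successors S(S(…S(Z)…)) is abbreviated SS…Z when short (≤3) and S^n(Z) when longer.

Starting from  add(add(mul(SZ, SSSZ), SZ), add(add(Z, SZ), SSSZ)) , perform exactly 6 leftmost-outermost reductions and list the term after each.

Answer: after 6 steps: S(add(S(add(add(SZ, mul(Z, SSSZ)), SZ)), add(add(Z, SZ), SSSZ)))

Working:
  start: add(add(mul(SZ, SSSZ), SZ), add(add(Z, SZ), SSSZ))
  [1] add(add(add(SSSZ, mul(Z, SSSZ)), SZ), add(add(Z, SZ), SSSZ))
  [2] add(add(S(add(SSZ, mul(Z, SSSZ))), SZ), add(add(Z, SZ), SSSZ))
  [3] add(S(add(add(SSZ, mul(Z, SSSZ)), SZ)), add(add(Z, SZ), SSSZ))
  [4] S(add(add(add(SSZ, mul(Z, SSSZ)), SZ), add(add(Z, SZ), SSSZ)))
  [5] S(add(add(S(add(SZ, mul(Z, SSSZ))), SZ), add(add(Z, SZ), SSSZ)))
  [6] S(add(S(add(add(SZ, mul(Z, SSSZ)), SZ)), add(add(Z, SZ), SSSZ)))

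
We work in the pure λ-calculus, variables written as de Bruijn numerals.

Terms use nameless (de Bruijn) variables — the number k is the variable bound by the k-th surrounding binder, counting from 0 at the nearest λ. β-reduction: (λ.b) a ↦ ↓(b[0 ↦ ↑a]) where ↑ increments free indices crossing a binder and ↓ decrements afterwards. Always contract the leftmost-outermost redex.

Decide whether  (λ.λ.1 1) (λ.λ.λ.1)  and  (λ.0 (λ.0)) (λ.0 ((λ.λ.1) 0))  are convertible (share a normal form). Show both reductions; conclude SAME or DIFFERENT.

Answer: DIFFERENT — A ⇓ λ.λ.λ.1, B ⇓ λ.λ.0

Working:
Term A:
  start: (λ.λ.1 1) (λ.λ.λ.1)
  step 1: λ.(λ.λ.λ.1) (λ.λ.λ.1)
  step 2: λ.λ.λ.1

Term B:
  start: (λ.0 (λ.0)) (λ.0 ((λ.λ.1) 0))
  step 1: (λ.0 ((λ.λ.1) 0)) (λ.0)
  step 2: (λ.0) ((λ.λ.1) (λ.0))
  step 3: (λ.λ.1) (λ.0)
  step 4: λ.λ.0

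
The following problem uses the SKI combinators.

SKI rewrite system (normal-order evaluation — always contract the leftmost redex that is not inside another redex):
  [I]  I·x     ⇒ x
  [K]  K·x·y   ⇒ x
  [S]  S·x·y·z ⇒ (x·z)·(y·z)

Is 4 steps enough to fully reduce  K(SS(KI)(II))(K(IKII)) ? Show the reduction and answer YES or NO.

  start: K(SS(KI)(II))(K(IKII))
  step 1: SS(KI)(II)
  step 2: S(II)(KI(II))
  step 3: SI(KI(II))
  step 4: SII

Answer: YES — reaches normal form SII in 4 ≤ 4 steps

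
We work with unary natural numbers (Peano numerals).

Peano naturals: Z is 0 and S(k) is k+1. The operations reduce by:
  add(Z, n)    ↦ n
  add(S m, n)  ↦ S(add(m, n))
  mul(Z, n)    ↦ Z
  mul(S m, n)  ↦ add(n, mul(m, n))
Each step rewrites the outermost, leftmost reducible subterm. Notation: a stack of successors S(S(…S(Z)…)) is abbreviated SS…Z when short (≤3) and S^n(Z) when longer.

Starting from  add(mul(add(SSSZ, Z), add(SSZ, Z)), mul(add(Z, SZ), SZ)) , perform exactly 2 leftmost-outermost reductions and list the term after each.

Answer: after 2 steps: add(add(add(SSZ, Z), mul(add(SSZ, Z), add(SSZ, Z))), mul(add(Z, SZ), SZ))

Derivation:
  start: add(mul(add(SSSZ, Z), add(SSZ, Z)), mul(add(Z, SZ), SZ))
  step 1: add(mul(S(add(SSZ, Z)), add(SSZ, Z)), mul(add(Z, SZ), SZ))
  step 2: add(add(add(SSZ, Z), mul(add(SSZ, Z), add(SSZ, Z))), mul(add(Z, SZ), SZ))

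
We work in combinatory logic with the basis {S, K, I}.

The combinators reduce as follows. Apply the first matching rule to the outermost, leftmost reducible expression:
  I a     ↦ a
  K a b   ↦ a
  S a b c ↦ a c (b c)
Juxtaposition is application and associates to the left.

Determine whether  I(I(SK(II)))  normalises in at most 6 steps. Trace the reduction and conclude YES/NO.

Answer: YES — reaches normal form SKI in 3 ≤ 6 steps

Reduction:
  start: I(I(SK(II)))
  step 1: I(SK(II))
  step 2: SK(II)
  step 3: SKI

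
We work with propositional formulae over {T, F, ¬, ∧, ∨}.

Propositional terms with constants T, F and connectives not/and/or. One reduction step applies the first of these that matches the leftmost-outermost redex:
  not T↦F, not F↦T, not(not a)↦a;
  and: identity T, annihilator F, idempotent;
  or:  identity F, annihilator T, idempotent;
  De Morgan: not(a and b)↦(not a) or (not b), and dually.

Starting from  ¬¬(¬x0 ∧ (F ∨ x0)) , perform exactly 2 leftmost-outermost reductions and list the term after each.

  start: ¬¬(¬x0 ∧ (F ∨ x0))
  [1] ¬x0 ∧ (F ∨ x0)
  [2] ¬x0 ∧ x0

Answer: after 2 steps: ¬x0 ∧ x0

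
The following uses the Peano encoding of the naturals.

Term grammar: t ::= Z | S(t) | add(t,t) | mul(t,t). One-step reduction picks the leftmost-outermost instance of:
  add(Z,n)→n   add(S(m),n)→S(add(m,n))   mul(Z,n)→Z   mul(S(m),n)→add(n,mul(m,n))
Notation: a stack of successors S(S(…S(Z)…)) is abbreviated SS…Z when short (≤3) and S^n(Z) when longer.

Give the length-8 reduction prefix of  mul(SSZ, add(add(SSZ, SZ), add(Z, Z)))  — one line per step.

Answer: after 8 steps: S(S(add(add(SZ, add(Z, Z)), mul(SZ, add(add(SSZ, SZ), add(Z, Z))))))

Reduction:
  start: mul(SSZ, add(add(SSZ, SZ), add(Z, Z)))
  [1] add(add(add(SSZ, SZ), add(Z, Z)), mul(SZ, add(add(SSZ, SZ), add(Z, Z))))
  [2] add(add(S(add(SZ, SZ)), add(Z, Z)), mul(SZ, add(add(SSZ, SZ), add(Z, Z))))
  [3] add(S(add(add(SZ, SZ), add(Z, Z))), mul(SZ, add(add(SSZ, SZ), add(Z, Z))))
  [4] S(add(add(add(SZ, SZ), add(Z, Z)), mul(SZ, add(add(SSZ, SZ), add(Z, Z)))))
  [5] S(add(add(S(add(Z, SZ)), add(Z, Z)), mul(SZ, add(add(SSZ, SZ), add(Z, Z)))))
  [6] S(add(S(add(add(Z, SZ), add(Z, Z))), mul(SZ, add(add(SSZ, SZ), add(Z, Z)))))
  [7] S(S(add(add(add(Z, SZ), add(Z, Z)), mul(SZ, add(add(SSZ, SZ), add(Z, Z))))))
  [8] S(S(add(add(SZ, add(Z, Z)), mul(SZ, add(add(SSZ, SZ), add(Z, Z))))))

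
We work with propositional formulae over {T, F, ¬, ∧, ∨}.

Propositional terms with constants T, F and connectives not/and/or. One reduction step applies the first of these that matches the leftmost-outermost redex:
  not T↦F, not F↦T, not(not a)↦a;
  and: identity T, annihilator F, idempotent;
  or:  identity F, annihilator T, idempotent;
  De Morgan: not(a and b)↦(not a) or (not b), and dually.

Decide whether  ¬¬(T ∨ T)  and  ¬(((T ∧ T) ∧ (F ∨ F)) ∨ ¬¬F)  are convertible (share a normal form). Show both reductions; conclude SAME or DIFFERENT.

Answer: SAME — A ⇓ T, B ⇓ T

Reduction:
Term A:
  start: ¬¬(T ∨ T)
  →1  T ∨ T
  →2  T

Term B:
  start: ¬(((T ∧ T) ∧ (F ∨ F)) ∨ ¬¬F)
  →1  ¬((T ∧ T) ∧ (F ∨ F)) ∧ ¬¬¬F
  →2  (¬(T ∧ T) ∨ ¬(F ∨ F)) ∧ ¬¬¬F
  →3  ((¬T ∨ ¬T) ∨ ¬(F ∨ F)) ∧ ¬¬¬F
  →4  (¬T ∨ ¬(F ∨ F)) ∧ ¬¬¬F
  →5  (F ∨ ¬(F ∨ F)) ∧ ¬¬¬F
  →6  ¬(F ∨ F) ∧ ¬¬¬F
  →7  (¬F ∧ ¬F) ∧ ¬¬¬F
  →8  ¬F ∧ ¬¬¬F
  →9  T ∧ ¬¬¬F
  →10  ¬¬¬F
  →11  ¬F
  →12  T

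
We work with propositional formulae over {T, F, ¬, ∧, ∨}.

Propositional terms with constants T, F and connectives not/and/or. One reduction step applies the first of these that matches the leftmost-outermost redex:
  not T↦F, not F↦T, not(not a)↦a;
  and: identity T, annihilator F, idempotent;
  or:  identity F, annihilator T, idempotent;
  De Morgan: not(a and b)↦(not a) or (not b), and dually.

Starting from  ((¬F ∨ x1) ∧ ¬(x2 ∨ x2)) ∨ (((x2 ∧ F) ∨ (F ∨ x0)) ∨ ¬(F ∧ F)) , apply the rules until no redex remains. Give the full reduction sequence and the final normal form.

  start: ((¬F ∨ x1) ∧ ¬(x2 ∨ x2)) ∨ (((x2 ∧ F) ∨ (F ∨ x0)) ∨ ¬(F ∧ F))
  →1  ((T ∨ x1) ∧ ¬(x2 ∨ x2)) ∨ (((x2 ∧ F) ∨ (F ∨ x0)) ∨ ¬(F ∧ F))
  →2  (T ∧ ¬(x2 ∨ x2)) ∨ (((x2 ∧ F) ∨ (F ∨ x0)) ∨ ¬(F ∧ F))
  →3  ¬(x2 ∨ x2) ∨ (((x2 ∧ F) ∨ (F ∨ x0)) ∨ ¬(F ∧ F))
  →4  (¬x2 ∧ ¬x2) ∨ (((x2 ∧ F) ∨ (F ∨ x0)) ∨ ¬(F ∧ F))
  →5  ¬x2 ∨ (((x2 ∧ F) ∨ (F ∨ x0)) ∨ ¬(F ∧ F))
  →6  ¬x2 ∨ ((F ∨ (F ∨ x0)) ∨ ¬(F ∧ F))
  →7  ¬x2 ∨ ((F ∨ x0) ∨ ¬(F ∧ F))
  →8  ¬x2 ∨ (x0 ∨ ¬(F ∧ F))
  →9  ¬x2 ∨ (x0 ∨ (¬F ∨ ¬F))
  →10  ¬x2 ∨ (x0 ∨ ¬F)
  →11  ¬x2 ∨ (x0 ∨ T)
  →12  ¬x2 ∨ T
  →13  T

Answer: normal form = T  (in 13 steps)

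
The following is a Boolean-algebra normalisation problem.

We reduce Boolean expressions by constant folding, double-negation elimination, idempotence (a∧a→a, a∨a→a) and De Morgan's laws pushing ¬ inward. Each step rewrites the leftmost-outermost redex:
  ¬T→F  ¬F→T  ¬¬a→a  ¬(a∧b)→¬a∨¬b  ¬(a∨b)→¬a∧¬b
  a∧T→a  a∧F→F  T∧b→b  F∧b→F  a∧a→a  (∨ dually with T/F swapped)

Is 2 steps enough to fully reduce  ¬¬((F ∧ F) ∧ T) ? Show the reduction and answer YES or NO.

Answer: NO — after 2 steps the term is F ∧ F, not yet normal

Working:
  start: ¬¬((F ∧ F) ∧ T)
  →1  (F ∧ F) ∧ T
  →2  F ∧ F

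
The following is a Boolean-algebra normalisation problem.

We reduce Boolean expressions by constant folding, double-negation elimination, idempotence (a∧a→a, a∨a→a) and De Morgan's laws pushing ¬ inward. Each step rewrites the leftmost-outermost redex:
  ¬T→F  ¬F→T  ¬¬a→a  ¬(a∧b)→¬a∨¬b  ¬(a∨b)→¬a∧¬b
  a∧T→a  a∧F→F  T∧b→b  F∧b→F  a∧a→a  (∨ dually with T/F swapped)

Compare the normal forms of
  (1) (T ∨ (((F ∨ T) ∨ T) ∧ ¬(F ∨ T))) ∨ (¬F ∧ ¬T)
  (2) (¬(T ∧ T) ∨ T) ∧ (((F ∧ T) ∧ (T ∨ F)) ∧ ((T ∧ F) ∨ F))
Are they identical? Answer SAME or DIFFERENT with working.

Term A:
  start: (T ∨ (((F ∨ T) ∨ T) ∧ ¬(F ∨ T))) ∨ (¬F ∧ ¬T)
  →1  T ∨ (¬F ∧ ¬T)
  →2  T

Term B:
  start: (¬(T ∧ T) ∨ T) ∧ (((F ∧ T) ∧ (T ∨ F)) ∧ ((T ∧ F) ∨ F))
  →1  T ∧ (((F ∧ T) ∧ (T ∨ F)) ∧ ((T ∧ F) ∨ F))
  →2  ((F ∧ T) ∧ (T ∨ F)) ∧ ((T ∧ F) ∨ F)
  →3  (F ∧ (T ∨ F)) ∧ ((T ∧ F) ∨ F)
  →4  F ∧ ((T ∧ F) ∨ F)
  →5  F

Answer: DIFFERENT — A ⇓ T, B ⇓ F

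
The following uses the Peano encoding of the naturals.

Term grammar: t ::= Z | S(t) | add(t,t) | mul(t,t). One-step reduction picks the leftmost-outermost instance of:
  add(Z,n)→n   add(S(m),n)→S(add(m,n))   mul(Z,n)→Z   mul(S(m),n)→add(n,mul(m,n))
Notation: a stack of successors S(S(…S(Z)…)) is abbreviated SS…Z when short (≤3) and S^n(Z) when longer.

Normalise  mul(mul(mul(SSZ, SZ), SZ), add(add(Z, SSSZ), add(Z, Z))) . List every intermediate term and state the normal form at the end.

  start: mul(mul(mul(SSZ, SZ), SZ), add(add(Z, SSSZ), add(Z, Z)))
  [1] mul(mul(add(SZ, mul(SZ, SZ)), SZ), add(add(Z, SSSZ), add(Z, Z)))
  [2] mul(mul(S(add(Z, mul(SZ, SZ))), SZ), add(add(Z, SSSZ), add(Z, Z)))
  [3] mul(add(SZ, mul(add(Z, mul(SZ, SZ)), SZ)), add(add(Z, SSSZ), add(Z, Z)))
  [4] mul(S(add(Z, mul(add(Z, mul(SZ, SZ)), SZ))), add(add(Z, SSSZ), add(Z, Z)))
  [5] add(add(add(Z, SSSZ), add(Z, Z)), mul(add(Z, mul(add(Z, mul(SZ, SZ)), SZ)), add(add(Z, SSSZ), add(Z, Z))))
  [6] add(add(SSSZ, add(Z, Z)), mul(add(Z, mul(add(Z, mul(SZ, SZ)), SZ)), add(add(Z, SSSZ), add(Z, Z))))
  [7] add(S(add(SSZ, add(Z, Z))), mul(add(Z, mul(add(Z, mul(SZ, SZ)), SZ)), add(add(Z, SSSZ), add(Z, Z))))
  [8] S(add(add(SSZ, add(Z, Z)), mul(add(Z, mul(add(Z, mul(SZ, SZ)), SZ)), add(add(Z, SSSZ), add(Z, Z)))))
  [9] S(add(S(add(SZ, add(Z, Z))), mul(add(Z, mul(add(Z, mul(SZ, SZ)), SZ)), add(add(Z, SSSZ), add(Z, Z)))))
  [10] S(S(add(add(SZ, add(Z, Z)), mul(add(Z, mul(add(Z, mul(SZ, SZ)), SZ)), add(add(Z, SSSZ), add(Z, Z))))))
  [11] S(S(add(S(add(Z, add(Z, Z))), mul(add(Z, mul(add(Z, mul(SZ, SZ)), SZ)), add(add(Z, SSSZ), add(Z, Z))))))
  [12] S(S(S(add(add(Z, add(Z, Z)), mul(add(Z, mul(add(Z, mul(SZ, SZ)), SZ)), add(add(Z, SSSZ), add(Z, Z)))))))
  [13] S(S(S(add(add(Z, Z), mul(add(Z, mul(add(Z, mul(SZ, SZ)), SZ)), add(add(Z, SSSZ), add(Z, Z)))))))
  [14] S(S(S(add(Z, mul(add(Z, mul(add(Z, mul(SZ, SZ)), SZ)), add(add(Z, SSSZ), add(Z, Z)))))))
  [15] S(S(S(mul(add(Z, mul(add(Z, mul(SZ, SZ)), SZ)), add(add(Z, SSSZ), add(Z, Z))))))
  [16] S(S(S(mul(mul(add(Z, mul(SZ, SZ)), SZ), add(add(Z, SSSZ), add(Z, Z))))))
  [17] S(S(S(mul(mul(mul(SZ, SZ), SZ), add(add(Z, SSSZ), add(Z, Z))))))
  [18] S(S(S(mul(mul(add(SZ, mul(Z, SZ)), SZ), add(add(Z, SSSZ), add(Z, Z))))))
  [19] S(S(S(mul(mul(S(add(Z, mul(Z, SZ))), SZ), add(add(Z, SSSZ), add(Z, Z))))))
  [20] S(S(S(mul(add(SZ, mul(add(Z, mul(Z, SZ)), SZ)), add(add(Z, SSSZ), add(Z, Z))))))
  [21] S(S(S(mul(S(add(Z, mul(add(Z, mul(Z, SZ)), SZ))), add(add(Z, SSSZ), add(Z, Z))))))
  [22] S(S(S(add(add(add(Z, SSSZ), add(Z, Z)), mul(add(Z, mul(add(Z, mul(Z, SZ)), SZ)), add(add(Z, SSSZ), add(Z, Z)))))))
  [23] S(S(S(add(add(SSSZ, add(Z, Z)), mul(add(Z, mul(add(Z, mul(Z, SZ)), SZ)), add(add(Z, SSSZ), add(Z, Z)))))))
  [24] S(S(S(add(S(add(SSZ, add(Z, Z))), mul(add(Z, mul(add(Z, mul(Z, SZ)), SZ)), add(add(Z, SSSZ), add(Z, Z)))))))
  [25] S(S(S(S(add(add(SSZ, add(Z, Z)), mul(add(Z, mul(add(Z, mul(Z, SZ)), SZ)), add(add(Z, SSSZ), add(Z, Z))))))))
  [26] S(S(S(S(add(S(add(SZ, add(Z, Z))), mul(add(Z, mul(add(Z, mul(Z, SZ)), SZ)), add(add(Z, SSSZ), add(Z, Z))))))))
  [27] S(S(S(S(S(add(add(SZ, add(Z, Z)), mul(add(Z, mul(add(Z, mul(Z, SZ)), SZ)), add(add(Z, SSSZ), add(Z, Z)))))))))
  [28] S(S(S(S(S(add(S(add(Z, add(Z, Z))), mul(add(Z, mul(add(Z, mul(Z, SZ)), SZ)), add(add(Z, SSSZ), add(Z, Z)))))))))
  [29] S(S(S(S(S(S(add(add(Z, add(Z, Z)), mul(add(Z, mul(add(Z, mul(Z, SZ)), SZ)), add(add(Z, SSSZ), add(Z, Z))))))))))
  [30] S(S(S(S(S(S(add(add(Z, Z), mul(add(Z, mul(add(Z, mul(Z, SZ)), SZ)), add(add(Z, SSSZ), add(Z, Z))))))))))
  [31] S(S(S(S(S(S(add(Z, mul(add(Z, mul(add(Z, mul(Z, SZ)), SZ)), add(add(Z, SSSZ), add(Z, Z))))))))))
  [32] S(S(S(S(S(S(mul(add(Z, mul(add(Z, mul(Z, SZ)), SZ)), add(add(Z, SSSZ), add(Z, Z)))))))))
  [33] S(S(S(S(S(S(mul(mul(add(Z, mul(Z, SZ)), SZ), add(add(Z, SSSZ), add(Z, Z)))))))))
  [34] S(S(S(S(S(S(mul(mul(mul(Z, SZ), SZ), add(add(Z, SSSZ), add(Z, Z)))))))))
  [35] S(S(S(S(S(S(mul(mul(Z, SZ), add(add(Z, SSSZ), add(Z, Z)))))))))
  [36] S(S(S(S(S(S(mul(Z, add(add(Z, SSSZ), add(Z, Z)))))))))
  [37] S^6(Z)

Answer: normal form = S^6(Z)  (in 37 steps)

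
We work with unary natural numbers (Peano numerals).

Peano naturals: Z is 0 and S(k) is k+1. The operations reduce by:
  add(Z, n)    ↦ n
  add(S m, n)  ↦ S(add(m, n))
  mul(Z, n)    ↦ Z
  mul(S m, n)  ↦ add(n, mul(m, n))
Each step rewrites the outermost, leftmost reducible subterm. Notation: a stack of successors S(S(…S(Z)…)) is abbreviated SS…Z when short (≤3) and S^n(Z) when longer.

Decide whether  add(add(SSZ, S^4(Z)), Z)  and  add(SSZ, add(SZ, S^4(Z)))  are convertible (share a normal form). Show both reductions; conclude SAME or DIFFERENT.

Answer: DIFFERENT — A ⇓ S^6(Z), B ⇓ S^7(Z)

Derivation:
Term A:
  start: add(add(SSZ, S^4(Z)), Z)
  step 1: add(S(add(SZ, S^4(Z))), Z)
  step 2: S(add(add(SZ, S^4(Z)), Z))
  step 3: S(add(S(add(Z, S^4(Z))), Z))
  step 4: S(S(add(add(Z, S^4(Z)), Z)))
  step 5: S(S(add(S^4(Z), Z)))
  step 6: S(S(S(add(SSSZ, Z))))
  step 7: S(S(S(S(add(SSZ, Z)))))
  step 8: S(S(S(S(S(add(SZ, Z))))))
  step 9: S(S(S(S(S(S(add(Z, Z)))))))
  step 10: S^6(Z)

Term B:
  start: add(SSZ, add(SZ, S^4(Z)))
  step 1: S(add(SZ, add(SZ, S^4(Z))))
  step 2: S(S(add(Z, add(SZ, S^4(Z)))))
  step 3: S(S(add(SZ, S^4(Z))))
  step 4: S(S(S(add(Z, S^4(Z)))))
  step 5: S^7(Z)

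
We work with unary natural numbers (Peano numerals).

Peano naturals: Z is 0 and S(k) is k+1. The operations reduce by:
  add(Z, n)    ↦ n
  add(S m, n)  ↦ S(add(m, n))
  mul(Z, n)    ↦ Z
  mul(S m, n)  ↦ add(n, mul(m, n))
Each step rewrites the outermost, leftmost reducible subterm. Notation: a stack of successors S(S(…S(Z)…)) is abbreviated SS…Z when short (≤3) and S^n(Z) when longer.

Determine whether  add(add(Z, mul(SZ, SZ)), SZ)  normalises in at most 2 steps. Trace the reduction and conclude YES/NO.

  start: add(add(Z, mul(SZ, SZ)), SZ)
  [1] add(mul(SZ, SZ), SZ)
  [2] add(add(SZ, mul(Z, SZ)), SZ)

Answer: NO — after 2 steps the term is add(add(SZ, mul(Z, SZ)), SZ), not yet normal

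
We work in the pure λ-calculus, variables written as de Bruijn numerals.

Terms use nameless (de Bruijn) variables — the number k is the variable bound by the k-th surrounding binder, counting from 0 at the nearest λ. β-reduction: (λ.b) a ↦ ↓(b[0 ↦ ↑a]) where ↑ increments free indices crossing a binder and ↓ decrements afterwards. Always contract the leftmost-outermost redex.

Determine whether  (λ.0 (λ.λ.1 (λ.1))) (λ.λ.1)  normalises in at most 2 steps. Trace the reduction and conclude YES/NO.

  start: (λ.0 (λ.λ.1 (λ.1))) (λ.λ.1)
  [1] (λ.λ.1) (λ.λ.1 (λ.1))
  [2] λ.λ.λ.1 (λ.1)

Answer: YES — reaches normal form λ.λ.λ.1 (λ.1) in 2 ≤ 2 steps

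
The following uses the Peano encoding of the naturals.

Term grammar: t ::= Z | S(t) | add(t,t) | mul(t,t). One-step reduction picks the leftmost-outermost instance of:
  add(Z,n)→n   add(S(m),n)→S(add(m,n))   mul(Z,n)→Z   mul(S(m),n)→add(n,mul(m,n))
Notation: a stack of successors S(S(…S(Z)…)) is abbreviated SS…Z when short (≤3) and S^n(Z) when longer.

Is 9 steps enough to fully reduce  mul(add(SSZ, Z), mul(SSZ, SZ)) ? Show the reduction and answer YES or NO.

  start: mul(add(SSZ, Z), mul(SSZ, SZ))
  step 1: mul(S(add(SZ, Z)), mul(SSZ, SZ))
  step 2: add(mul(SSZ, SZ), mul(add(SZ, Z), mul(SSZ, SZ)))
  step 3: add(add(SZ, mul(SZ, SZ)), mul(add(SZ, Z), mul(SSZ, SZ)))
  step 4: add(S(add(Z, mul(SZ, SZ))), mul(add(SZ, Z), mul(SSZ, SZ)))
  step 5: S(add(add(Z, mul(SZ, SZ)), mul(add(SZ, Z), mul(SSZ, SZ))))
  step 6: S(add(mul(SZ, SZ), mul(add(SZ, Z), mul(SSZ, SZ))))
  step 7: S(add(add(SZ, mul(Z, SZ)), mul(add(SZ, Z), mul(SSZ, SZ))))
  step 8: S(add(S(add(Z, mul(Z, SZ))), mul(add(SZ, Z), mul(SSZ, SZ))))
  step 9: S(S(add(add(Z, mul(Z, SZ)), mul(add(SZ, Z), mul(SSZ, SZ)))))

Answer: NO — after 9 steps the term is S(S(add(add(Z, mul(Z, SZ)), mul(add(SZ, Z), mul(SSZ, SZ))))), not yet normal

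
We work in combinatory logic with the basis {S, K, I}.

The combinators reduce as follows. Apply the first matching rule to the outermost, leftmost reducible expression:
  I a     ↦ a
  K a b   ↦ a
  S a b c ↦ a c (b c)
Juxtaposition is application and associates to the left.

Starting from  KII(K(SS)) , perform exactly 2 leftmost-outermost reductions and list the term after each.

  start: KII(K(SS))
  [1] I(K(SS))
  [2] K(SS)

Answer: after 2 steps: K(SS)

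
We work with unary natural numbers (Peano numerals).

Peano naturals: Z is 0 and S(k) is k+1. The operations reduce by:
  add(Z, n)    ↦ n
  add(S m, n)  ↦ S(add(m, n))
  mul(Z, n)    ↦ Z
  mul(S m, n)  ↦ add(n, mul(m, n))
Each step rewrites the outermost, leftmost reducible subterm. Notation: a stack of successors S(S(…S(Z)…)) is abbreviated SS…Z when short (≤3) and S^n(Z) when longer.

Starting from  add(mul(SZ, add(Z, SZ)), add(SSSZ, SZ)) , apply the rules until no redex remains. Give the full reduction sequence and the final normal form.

Answer: normal form = S^5(Z)  (in 11 steps)

Derivation:
  start: add(mul(SZ, add(Z, SZ)), add(SSSZ, SZ))
  →1  add(add(add(Z, SZ), mul(Z, add(Z, SZ))), add(SSSZ, SZ))
  →2  add(add(SZ, mul(Z, add(Z, SZ))), add(SSSZ, SZ))
  →3  add(S(add(Z, mul(Z, add(Z, SZ)))), add(SSSZ, SZ))
  →4  S(add(add(Z, mul(Z, add(Z, SZ))), add(SSSZ, SZ)))
  →5  S(add(mul(Z, add(Z, SZ)), add(SSSZ, SZ)))
  →6  S(add(Z, add(SSSZ, SZ)))
  →7  S(add(SSSZ, SZ))
  →8  S(S(add(SSZ, SZ)))
  →9  S(S(S(add(SZ, SZ))))
  →10  S(S(S(S(add(Z, SZ)))))
  →11  S^5(Z)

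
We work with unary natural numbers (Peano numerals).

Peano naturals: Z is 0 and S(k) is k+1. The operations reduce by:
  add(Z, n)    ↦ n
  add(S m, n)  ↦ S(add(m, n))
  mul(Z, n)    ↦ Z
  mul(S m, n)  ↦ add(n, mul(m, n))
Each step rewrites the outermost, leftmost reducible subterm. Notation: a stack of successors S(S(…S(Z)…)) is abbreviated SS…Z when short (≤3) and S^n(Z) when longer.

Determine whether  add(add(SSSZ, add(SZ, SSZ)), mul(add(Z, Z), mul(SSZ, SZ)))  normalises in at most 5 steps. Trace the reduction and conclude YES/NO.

  start: add(add(SSSZ, add(SZ, SSZ)), mul(add(Z, Z), mul(SSZ, SZ)))
  →1  add(S(add(SSZ, add(SZ, SSZ))), mul(add(Z, Z), mul(SSZ, SZ)))
  →2  S(add(add(SSZ, add(SZ, SSZ)), mul(add(Z, Z), mul(SSZ, SZ))))
  →3  S(add(S(add(SZ, add(SZ, SSZ))), mul(add(Z, Z), mul(SSZ, SZ))))
  →4  S(S(add(add(SZ, add(SZ, SSZ)), mul(add(Z, Z), mul(SSZ, SZ)))))
  →5  S(S(add(S(add(Z, add(SZ, SSZ))), mul(add(Z, Z), mul(SSZ, SZ)))))

Answer: NO — after 5 steps the term is S(S(add(S(add(Z, add(SZ, SSZ))), mul(add(Z, Z), mul(SSZ, SZ))))), not yet normal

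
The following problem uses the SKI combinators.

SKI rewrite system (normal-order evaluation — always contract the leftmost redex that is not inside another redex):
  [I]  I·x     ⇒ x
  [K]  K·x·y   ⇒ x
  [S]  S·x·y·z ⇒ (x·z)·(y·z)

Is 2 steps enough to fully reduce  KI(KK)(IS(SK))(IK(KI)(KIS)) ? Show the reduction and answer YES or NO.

Answer: NO — after 2 steps the term is IS(SK)(IK(KI)(KIS)), not yet normal

Reduction:
  start: KI(KK)(IS(SK))(IK(KI)(KIS))
  step 1: I(IS(SK))(IK(KI)(KIS))
  step 2: IS(SK)(IK(KI)(KIS))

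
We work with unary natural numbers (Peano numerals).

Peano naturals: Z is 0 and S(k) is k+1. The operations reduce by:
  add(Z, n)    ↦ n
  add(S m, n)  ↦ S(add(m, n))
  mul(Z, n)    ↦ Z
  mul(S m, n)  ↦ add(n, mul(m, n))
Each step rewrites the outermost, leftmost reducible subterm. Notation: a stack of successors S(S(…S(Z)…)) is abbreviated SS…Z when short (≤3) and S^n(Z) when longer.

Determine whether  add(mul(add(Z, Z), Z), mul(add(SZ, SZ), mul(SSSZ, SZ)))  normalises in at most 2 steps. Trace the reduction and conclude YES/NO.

Answer: NO — after 2 steps the term is add(Z, mul(add(SZ, SZ), mul(SSSZ, SZ))), not yet normal

Working:
  start: add(mul(add(Z, Z), Z), mul(add(SZ, SZ), mul(SSSZ, SZ)))
  →1  add(mul(Z, Z), mul(add(SZ, SZ), mul(SSSZ, SZ)))
  →2  add(Z, mul(add(SZ, SZ), mul(SSSZ, SZ)))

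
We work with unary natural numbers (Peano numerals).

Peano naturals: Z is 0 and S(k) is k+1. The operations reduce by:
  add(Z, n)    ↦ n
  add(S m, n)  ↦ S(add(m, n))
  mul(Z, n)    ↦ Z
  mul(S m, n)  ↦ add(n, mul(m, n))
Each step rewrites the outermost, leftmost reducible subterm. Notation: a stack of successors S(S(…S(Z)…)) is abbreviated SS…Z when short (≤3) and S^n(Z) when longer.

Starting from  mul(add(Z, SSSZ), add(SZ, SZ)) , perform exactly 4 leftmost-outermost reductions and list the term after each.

  start: mul(add(Z, SSSZ), add(SZ, SZ))
  step 1: mul(SSSZ, add(SZ, SZ))
  step 2: add(add(SZ, SZ), mul(SSZ, add(SZ, SZ)))
  step 3: add(S(add(Z, SZ)), mul(SSZ, add(SZ, SZ)))
  step 4: S(add(add(Z, SZ), mul(SSZ, add(SZ, SZ))))

Answer: after 4 steps: S(add(add(Z, SZ), mul(SSZ, add(SZ, SZ))))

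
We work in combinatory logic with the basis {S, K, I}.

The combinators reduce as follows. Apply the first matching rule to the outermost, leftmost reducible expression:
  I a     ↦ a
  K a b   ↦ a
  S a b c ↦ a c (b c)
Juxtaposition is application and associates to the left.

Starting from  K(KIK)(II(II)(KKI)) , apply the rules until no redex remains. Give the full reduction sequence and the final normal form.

  start: K(KIK)(II(II)(KKI))
  →1  KIK
  →2  I

Answer: normal form = I  (in 2 steps)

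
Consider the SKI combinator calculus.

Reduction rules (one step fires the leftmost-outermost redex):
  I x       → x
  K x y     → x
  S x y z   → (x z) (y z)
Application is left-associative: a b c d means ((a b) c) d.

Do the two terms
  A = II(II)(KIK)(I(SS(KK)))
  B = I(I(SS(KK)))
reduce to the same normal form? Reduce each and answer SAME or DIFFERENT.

Term A:
  start: II(II)(KIK)(I(SS(KK)))
  →1  I(II)(KIK)(I(SS(KK)))
  →2  II(KIK)(I(SS(KK)))
  →3  I(KIK)(I(SS(KK)))
  →4  KIK(I(SS(KK)))
  →5  I(I(SS(KK)))
  →6  I(SS(KK))
  →7  SS(KK)

Term B:
  start: I(I(SS(KK)))
  →1  I(SS(KK))
  →2  SS(KK)

Answer: SAME — A ⇓ SS(KK), B ⇓ SS(KK)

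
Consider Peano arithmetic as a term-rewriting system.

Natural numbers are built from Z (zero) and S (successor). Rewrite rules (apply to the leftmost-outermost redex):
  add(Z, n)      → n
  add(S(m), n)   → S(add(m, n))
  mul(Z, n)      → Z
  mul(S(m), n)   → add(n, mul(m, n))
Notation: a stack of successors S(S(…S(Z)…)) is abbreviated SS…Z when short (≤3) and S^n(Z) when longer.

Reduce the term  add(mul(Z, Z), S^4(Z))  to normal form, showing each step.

Answer: normal form = S^4(Z)  (in 2 steps)

Derivation:
  start: add(mul(Z, Z), S^4(Z))
  →1  add(Z, S^4(Z))
  →2  S^4(Z)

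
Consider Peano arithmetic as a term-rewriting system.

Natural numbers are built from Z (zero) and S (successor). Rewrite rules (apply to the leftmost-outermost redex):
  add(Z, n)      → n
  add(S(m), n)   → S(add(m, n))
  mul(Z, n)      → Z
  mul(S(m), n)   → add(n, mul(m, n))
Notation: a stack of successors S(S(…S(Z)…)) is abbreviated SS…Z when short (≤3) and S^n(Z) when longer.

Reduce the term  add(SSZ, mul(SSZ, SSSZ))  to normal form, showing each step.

Answer: normal form = S^8(Z)  (in 14 steps)

Derivation:
  start: add(SSZ, mul(SSZ, SSSZ))
  →1  S(add(SZ, mul(SSZ, SSSZ)))
  →2  S(S(add(Z, mul(SSZ, SSSZ))))
  →3  S(S(mul(SSZ, SSSZ)))
  →4  S(S(add(SSSZ, mul(SZ, SSSZ))))
  →5  S(S(S(add(SSZ, mul(SZ, SSSZ)))))
  →6  S(S(S(S(add(SZ, mul(SZ, SSSZ))))))
  →7  S(S(S(S(S(add(Z, mul(SZ, SSSZ)))))))
  →8  S(S(S(S(S(mul(SZ, SSSZ))))))
  →9  S(S(S(S(S(add(SSSZ, mul(Z, SSSZ)))))))
  →10  S(S(S(S(S(S(add(SSZ, mul(Z, SSSZ))))))))
  →11  S(S(S(S(S(S(S(add(SZ, mul(Z, SSSZ)))))))))
  →12  S(S(S(S(S(S(S(S(add(Z, mul(Z, SSSZ))))))))))
  →13  S(S(S(S(S(S(S(S(mul(Z, SSSZ)))))))))
  →14  S^8(Z)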